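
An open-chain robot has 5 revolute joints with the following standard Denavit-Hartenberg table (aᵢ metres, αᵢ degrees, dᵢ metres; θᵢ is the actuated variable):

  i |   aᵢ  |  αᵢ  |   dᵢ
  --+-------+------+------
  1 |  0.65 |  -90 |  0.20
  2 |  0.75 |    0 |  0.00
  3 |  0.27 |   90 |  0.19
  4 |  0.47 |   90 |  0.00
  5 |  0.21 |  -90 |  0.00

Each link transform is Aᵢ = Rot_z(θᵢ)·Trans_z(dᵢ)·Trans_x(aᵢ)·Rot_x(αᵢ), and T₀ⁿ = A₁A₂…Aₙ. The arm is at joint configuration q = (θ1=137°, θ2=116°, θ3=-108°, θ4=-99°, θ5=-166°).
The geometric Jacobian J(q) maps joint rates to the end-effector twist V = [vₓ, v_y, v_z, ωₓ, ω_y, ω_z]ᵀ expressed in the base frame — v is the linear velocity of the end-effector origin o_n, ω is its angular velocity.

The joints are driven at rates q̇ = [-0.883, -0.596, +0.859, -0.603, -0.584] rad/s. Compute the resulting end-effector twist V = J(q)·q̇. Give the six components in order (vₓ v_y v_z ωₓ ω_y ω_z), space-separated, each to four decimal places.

o_n = [-0.3454, 0.4218, -0.5562]
J₁: ẑ×o_n = [-0.4218, -0.3454, 0.0000], ω = ẑ
J2: z=[-0.6820, -0.7314, 0.0000] o=[-0.4754, 0.4433, 0.2000] → [0.5530, -0.5157, 0.1097, -0.6820, -0.7314, 0.0000]
J3: z=[-0.6820, -0.7314, 0.0000] o=[-0.2349, 0.2191, -0.4741] → [0.0600, -0.0560, -0.2191, -0.6820, -0.7314, 0.0000]
J4: z=[-0.1018, 0.0949, 0.9903] o=[-0.5601, 0.2625, -0.5117] → [-0.1620, 0.2081, -0.0366, -0.1018, 0.0949, 0.9903]
J5: z=[0.6086, -0.7815, 0.1375] o=[-0.1902, 0.5523, -0.5014] → [0.0607, 0.0120, -0.2007, 0.6086, -0.7815, 0.1375]
V = J·q̇ = [0.1567, 0.4318, -0.1143, -0.4734, 0.2068, -1.5604]

0.1567 0.4318 -0.1143 -0.4734 0.2068 -1.5604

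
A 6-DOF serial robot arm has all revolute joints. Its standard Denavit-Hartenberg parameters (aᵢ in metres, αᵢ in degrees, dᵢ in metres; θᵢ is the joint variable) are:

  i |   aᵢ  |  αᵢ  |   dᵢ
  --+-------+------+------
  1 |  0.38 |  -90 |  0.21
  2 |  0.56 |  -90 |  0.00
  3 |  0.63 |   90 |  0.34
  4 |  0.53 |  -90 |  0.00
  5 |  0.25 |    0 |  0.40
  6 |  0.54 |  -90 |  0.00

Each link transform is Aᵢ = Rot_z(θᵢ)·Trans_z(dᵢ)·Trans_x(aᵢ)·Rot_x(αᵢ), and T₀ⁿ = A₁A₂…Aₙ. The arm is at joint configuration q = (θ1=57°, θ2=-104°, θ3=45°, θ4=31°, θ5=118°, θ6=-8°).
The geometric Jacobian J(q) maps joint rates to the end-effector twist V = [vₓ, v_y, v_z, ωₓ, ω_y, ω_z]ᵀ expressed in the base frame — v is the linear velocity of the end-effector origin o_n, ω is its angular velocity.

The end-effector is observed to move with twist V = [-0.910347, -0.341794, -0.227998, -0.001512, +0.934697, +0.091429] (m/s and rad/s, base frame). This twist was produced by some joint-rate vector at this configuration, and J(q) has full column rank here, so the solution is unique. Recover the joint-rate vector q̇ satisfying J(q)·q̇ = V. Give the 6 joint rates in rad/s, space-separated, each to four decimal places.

-0.2720 -0.4140 -0.0480 0.7690 0.7180 0.3270

o_n = [1.3654, 0.3529, 0.8723]
J₁: ẑ×o_n = [-0.3529, 1.3654, 0.0000], ω = ẑ
J2: z=[-0.8387, 0.5446, 0.0000] o=[0.2070, 0.3187, 0.2100] → [0.3607, 0.5555, -0.6596, -0.8387, 0.5446, 0.0000]
J3: z=[0.5285, 0.8138, 0.2419] o=[0.1332, 0.2051, 0.7534] → [0.0610, 0.2352, -0.9246, 0.5285, 0.8138, 0.2419]
J4: z=[-0.6862, 0.2417, 0.6861] o=[0.6278, 0.1487, 1.2679] → [-0.2357, 0.2346, -0.3184, -0.6862, 0.2417, 0.6861]
J5: z=[0.1955, 0.9698, -0.1460] o=[0.9991, 0.1307, 1.6456] → [-0.7175, 0.0977, -0.3117, 0.1955, 0.9698, -0.1460]
J6: z=[0.1955, 0.9698, -0.1460] o=[1.1466, 0.4693, 1.3521] → [-0.4823, 0.0619, -0.2349, 0.1955, 0.9698, -0.1460]
q̇ = J⁺·V = [-0.2720, -0.4140, -0.0480, 0.7690, 0.7180, 0.3270]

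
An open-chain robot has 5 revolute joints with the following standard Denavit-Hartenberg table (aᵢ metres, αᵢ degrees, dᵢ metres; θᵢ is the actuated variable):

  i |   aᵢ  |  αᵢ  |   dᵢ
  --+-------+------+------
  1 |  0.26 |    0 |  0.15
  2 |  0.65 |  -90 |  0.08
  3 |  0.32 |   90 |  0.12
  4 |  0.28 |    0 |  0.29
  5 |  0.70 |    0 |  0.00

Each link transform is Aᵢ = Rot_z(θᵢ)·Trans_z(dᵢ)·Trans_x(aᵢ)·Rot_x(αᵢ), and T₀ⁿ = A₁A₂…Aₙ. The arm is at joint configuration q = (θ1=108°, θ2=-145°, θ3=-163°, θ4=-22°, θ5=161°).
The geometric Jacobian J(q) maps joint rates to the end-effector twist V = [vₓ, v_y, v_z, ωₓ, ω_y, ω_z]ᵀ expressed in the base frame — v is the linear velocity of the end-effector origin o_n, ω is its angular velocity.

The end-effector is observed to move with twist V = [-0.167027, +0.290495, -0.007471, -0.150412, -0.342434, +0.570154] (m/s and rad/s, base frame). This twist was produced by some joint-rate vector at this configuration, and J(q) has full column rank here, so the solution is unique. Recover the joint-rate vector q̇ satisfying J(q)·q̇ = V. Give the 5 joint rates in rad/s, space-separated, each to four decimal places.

o_n = [0.6173, 0.3155, -0.0323]
J₁: ẑ×o_n = [-0.3155, 0.6173, 0.0000], ω = ẑ
J2: z=[0.0000, 0.0000, 1.0000] o=[-0.0803, 0.2473, 0.1500] → [-0.0682, 0.6977, 0.0000, 0.0000, 0.0000, 1.0000]
J3: z=[0.6018, 0.7986, 0.0000] o=[0.4388, -0.1439, 0.2300] → [-0.2095, 0.1579, 0.1339, 0.6018, 0.7986, 0.0000]
J4: z=[-0.2335, 0.1760, -0.9563] o=[0.2666, 0.1361, 0.3236] → [0.1089, -0.4185, -0.1036, -0.2335, 0.1760, -0.9563]
J5: z=[-0.2335, 0.1760, -0.9563] o=[-0.0625, 0.2528, 0.1221] → [0.0328, -0.6862, -0.1343, -0.2335, 0.1760, -0.9563]
q̇ = J⁺·V = [0.8830, -0.5940, -0.3640, 0.0580, -0.3520]

0.8830 -0.5940 -0.3640 0.0580 -0.3520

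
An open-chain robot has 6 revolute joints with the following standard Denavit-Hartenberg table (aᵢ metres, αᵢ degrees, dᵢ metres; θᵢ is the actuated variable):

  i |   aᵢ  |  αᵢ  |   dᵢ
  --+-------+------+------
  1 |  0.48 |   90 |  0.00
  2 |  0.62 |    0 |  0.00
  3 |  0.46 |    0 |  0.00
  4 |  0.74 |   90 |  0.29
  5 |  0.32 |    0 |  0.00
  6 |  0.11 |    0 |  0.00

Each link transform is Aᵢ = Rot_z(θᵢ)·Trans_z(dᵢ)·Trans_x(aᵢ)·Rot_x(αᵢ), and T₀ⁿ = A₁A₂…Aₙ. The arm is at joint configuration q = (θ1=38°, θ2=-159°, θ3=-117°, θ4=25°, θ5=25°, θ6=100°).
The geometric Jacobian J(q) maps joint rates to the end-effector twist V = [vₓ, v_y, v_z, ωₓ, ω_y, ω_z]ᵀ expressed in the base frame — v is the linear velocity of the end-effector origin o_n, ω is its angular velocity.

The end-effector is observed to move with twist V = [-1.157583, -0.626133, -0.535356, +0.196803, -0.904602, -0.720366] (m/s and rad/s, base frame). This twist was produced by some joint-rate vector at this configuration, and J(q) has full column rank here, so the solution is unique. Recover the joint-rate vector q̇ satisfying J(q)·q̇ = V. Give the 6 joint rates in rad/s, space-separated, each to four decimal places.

-0.5820 0.6240 0.1550 0.0550 -0.1150 -0.3100

o_n = [0.0292, -0.6311, 1.1495]
J₁: ẑ×o_n = [0.6311, 0.0292, -0.0000], ω = ẑ
J2: z=[0.6157, -0.7880, 0.0000] o=[0.3782, 0.2955, 0.0000] → [-0.9058, -0.7077, -0.8455, 0.6157, -0.7880, 0.0000]
J3: z=[0.6157, -0.7880, 0.0000] o=[-0.0779, -0.0608, -0.2222] → [-1.0809, -0.8445, -0.2667, 0.6157, -0.7880, 0.0000]
J4: z=[0.6157, -0.7880, 0.0000] o=[-0.0400, -0.0312, 0.2353] → [-0.7204, -0.5629, -0.3148, 0.6157, -0.7880, 0.0000]
J5: z=[0.7451, 0.5821, 0.3256] o=[-0.0513, -0.4081, 0.9350] → [0.1975, -0.1337, -0.2131, 0.7451, 0.5821, 0.3256]
J6: z=[0.7451, 0.5821, 0.3256] o=[-0.0424, -0.5728, 1.2092] → [-0.0157, 0.0678, -0.0852, 0.7451, 0.5821, 0.3256]
q̇ = J⁺·V = [-0.5820, 0.6240, 0.1550, 0.0550, -0.1150, -0.3100]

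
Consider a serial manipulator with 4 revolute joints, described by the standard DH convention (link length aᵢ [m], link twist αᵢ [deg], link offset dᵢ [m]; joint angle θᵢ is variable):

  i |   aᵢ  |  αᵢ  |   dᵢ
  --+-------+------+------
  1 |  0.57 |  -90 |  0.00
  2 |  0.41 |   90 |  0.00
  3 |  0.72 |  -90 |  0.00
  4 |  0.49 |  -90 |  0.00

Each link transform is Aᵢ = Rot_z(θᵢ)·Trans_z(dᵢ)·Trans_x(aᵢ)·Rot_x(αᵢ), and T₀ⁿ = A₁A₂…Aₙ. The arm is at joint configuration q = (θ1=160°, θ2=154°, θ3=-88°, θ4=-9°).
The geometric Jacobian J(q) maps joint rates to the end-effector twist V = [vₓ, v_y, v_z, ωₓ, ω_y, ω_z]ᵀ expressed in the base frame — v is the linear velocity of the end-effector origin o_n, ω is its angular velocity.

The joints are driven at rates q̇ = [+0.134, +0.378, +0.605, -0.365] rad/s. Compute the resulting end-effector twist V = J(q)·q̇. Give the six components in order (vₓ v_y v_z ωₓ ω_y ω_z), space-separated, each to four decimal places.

0.4573 -0.2514 -0.3366 -0.6822 -0.1404 -0.2499

o_n = [0.2261, 1.1982, -0.2670]
J₁: ẑ×o_n = [-1.1982, 0.2261, 0.0000], ω = ẑ
J2: z=[-0.3420, -0.9397, 0.0000] o=[-0.5356, 0.1950, 0.0000] → [0.2509, -0.0913, 0.3727, -0.3420, -0.9397, 0.0000]
J3: z=[-0.4119, 0.1499, -0.8988] o=[-0.1893, 0.0689, -0.1797] → [1.0019, -0.4094, -0.5275, -0.4119, 0.1499, -0.8988]
J4: z=[0.8321, -0.3400, -0.4381] o=[0.0780, 0.7374, -0.1907] → [0.2278, -0.0014, 0.4338, 0.8321, -0.3400, -0.4381]
V = J·q̇ = [0.4573, -0.2514, -0.3366, -0.6822, -0.1404, -0.2499]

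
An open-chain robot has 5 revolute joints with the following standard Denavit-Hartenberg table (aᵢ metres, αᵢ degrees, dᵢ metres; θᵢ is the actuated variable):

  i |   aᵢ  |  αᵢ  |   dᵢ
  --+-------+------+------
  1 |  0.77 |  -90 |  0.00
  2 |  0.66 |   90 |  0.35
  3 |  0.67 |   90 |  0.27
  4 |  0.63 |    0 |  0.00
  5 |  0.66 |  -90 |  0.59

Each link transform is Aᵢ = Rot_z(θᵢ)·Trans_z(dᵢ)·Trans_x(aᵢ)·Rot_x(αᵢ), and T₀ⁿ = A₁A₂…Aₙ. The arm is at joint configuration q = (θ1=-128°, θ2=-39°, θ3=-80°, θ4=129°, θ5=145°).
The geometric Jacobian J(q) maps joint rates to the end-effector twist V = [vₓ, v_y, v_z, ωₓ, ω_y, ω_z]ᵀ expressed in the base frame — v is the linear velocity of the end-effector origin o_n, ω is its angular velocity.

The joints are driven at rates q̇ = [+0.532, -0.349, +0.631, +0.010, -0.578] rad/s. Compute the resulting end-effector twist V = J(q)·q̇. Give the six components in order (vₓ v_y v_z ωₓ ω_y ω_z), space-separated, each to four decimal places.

0.2795 -0.4102 0.1151 -0.2204 0.1245 1.3744

o_n = [-0.5521, -0.5976, 0.1633]
J₁: ẑ×o_n = [0.5976, -0.5521, 0.0000], ω = ẑ
J2: z=[0.7880, -0.6157, 0.0000] o=[-0.4741, -0.6068, 0.0000] → [-0.1005, -0.1287, -0.0408, 0.7880, -0.6157, 0.0000]
J3: z=[0.3874, 0.4959, 0.7771] o=[-0.5140, -1.2264, 0.4154] → [-0.6137, 0.0681, 0.2625, 0.3874, 0.4959, 0.7771]
J4: z=[0.3344, 0.7100, -0.6198] o=[-0.9850, -0.7576, 0.6984] → [-0.2808, -0.0894, -0.2539, 0.3344, 0.7100, -0.6198]
J5: z=[0.3344, 0.7100, -0.6198] o=[-0.4547, -0.7130, 1.0356] → [-0.5478, 0.3520, 0.1077, 0.3344, 0.7100, -0.6198]
V = J·q̇ = [0.2795, -0.4102, 0.1151, -0.2204, 0.1245, 1.3744]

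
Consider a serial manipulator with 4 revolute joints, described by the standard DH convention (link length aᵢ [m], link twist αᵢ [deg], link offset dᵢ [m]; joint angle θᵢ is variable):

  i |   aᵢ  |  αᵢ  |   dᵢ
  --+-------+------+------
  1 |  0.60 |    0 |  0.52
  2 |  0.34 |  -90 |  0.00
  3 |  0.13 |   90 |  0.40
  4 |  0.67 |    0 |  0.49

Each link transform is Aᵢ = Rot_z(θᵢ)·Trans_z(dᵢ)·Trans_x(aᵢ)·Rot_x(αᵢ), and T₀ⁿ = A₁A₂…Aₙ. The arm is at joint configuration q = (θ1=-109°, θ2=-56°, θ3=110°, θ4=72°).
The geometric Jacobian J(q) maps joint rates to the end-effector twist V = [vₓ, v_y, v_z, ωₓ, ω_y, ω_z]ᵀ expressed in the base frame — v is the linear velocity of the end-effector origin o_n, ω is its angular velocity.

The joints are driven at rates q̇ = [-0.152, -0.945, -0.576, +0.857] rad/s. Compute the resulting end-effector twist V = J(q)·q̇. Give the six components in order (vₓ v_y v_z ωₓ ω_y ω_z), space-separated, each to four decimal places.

-1.7838 0.1693 0.7120 -0.9270 0.3479 -1.3901

o_n = [-0.5887, -1.7465, 0.0357]
J₁: ẑ×o_n = [1.7465, -0.5887, 0.0000], ω = ẑ
J2: z=[0.0000, 0.0000, 1.0000] o=[-0.1953, -0.5673, 0.5200] → [1.1792, -0.3934, 0.0000, 0.0000, 0.0000, 1.0000]
J3: z=[0.2588, -0.9659, 0.0000] o=[-0.5238, -0.6553, 0.5200] → [0.4678, 0.1253, -0.3452, 0.2588, -0.9659, 0.0000]
J4: z=[-0.9077, -0.2432, -0.3420] o=[-0.3773, -1.0302, 0.3978] → [-0.1569, -0.2564, 0.5988, -0.9077, -0.2432, -0.3420]
V = J·q̇ = [-1.7838, 0.1693, 0.7120, -0.9270, 0.3479, -1.3901]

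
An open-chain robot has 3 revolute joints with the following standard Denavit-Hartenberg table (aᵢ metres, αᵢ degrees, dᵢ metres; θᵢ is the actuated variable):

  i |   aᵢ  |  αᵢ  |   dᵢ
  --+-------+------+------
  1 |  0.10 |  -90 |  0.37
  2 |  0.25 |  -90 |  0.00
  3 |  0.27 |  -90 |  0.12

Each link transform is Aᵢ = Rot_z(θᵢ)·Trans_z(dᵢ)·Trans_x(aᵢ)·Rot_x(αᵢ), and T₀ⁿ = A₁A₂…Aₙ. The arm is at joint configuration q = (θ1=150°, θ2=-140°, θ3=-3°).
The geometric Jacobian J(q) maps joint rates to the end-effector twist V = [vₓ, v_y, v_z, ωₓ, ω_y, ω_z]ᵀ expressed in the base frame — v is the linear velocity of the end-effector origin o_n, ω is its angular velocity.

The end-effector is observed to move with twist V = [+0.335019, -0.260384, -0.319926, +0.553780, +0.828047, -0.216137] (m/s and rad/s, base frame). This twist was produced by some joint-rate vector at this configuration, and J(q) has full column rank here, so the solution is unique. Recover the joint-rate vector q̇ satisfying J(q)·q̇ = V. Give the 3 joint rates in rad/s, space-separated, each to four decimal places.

-0.1380 -0.9940 -0.1020

o_n = [0.1843, -0.1227, 0.7959]
J₁: ẑ×o_n = [0.1227, 0.1843, -0.0000], ω = ẑ
J2: z=[-0.5000, -0.8660, 0.0000] o=[-0.0866, 0.0500, 0.3700] → [-0.3689, 0.2130, 0.3209, -0.5000, -0.8660, 0.0000]
J3: z=[-0.5567, 0.3214, 0.7660] o=[0.0793, -0.0458, 0.5307] → [0.1442, 0.2281, 0.0091, -0.5567, 0.3214, 0.7660]
q̇ = J⁺·V = [-0.1380, -0.9940, -0.1020]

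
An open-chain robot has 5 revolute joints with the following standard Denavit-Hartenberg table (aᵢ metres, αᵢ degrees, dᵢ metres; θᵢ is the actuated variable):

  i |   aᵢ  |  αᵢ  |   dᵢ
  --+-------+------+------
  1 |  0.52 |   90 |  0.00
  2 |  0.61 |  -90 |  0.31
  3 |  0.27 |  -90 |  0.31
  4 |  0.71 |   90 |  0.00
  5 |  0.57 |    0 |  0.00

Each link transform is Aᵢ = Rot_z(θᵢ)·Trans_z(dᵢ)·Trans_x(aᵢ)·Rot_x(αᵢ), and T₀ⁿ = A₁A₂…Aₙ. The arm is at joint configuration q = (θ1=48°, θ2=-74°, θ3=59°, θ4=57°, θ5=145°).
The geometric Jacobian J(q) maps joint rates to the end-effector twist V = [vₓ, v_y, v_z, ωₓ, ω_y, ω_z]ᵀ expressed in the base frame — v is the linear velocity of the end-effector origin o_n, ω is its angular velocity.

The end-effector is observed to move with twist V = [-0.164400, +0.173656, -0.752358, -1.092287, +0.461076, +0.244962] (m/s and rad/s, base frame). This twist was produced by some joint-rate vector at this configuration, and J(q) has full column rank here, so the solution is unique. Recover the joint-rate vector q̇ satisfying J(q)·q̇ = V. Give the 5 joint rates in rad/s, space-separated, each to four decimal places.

o_n = [0.3642, 0.7083, -0.4869]
J₁: ẑ×o_n = [-0.7083, 0.3642, 0.0000], ω = ẑ
J2: z=[0.7431, -0.6691, 0.0000] o=[0.3479, 0.3864, 0.0000] → [0.3258, 0.3619, 0.2500, 0.7431, -0.6691, 0.0000]
J3: z=[0.6432, 0.7144, 0.2756] o=[0.6908, 0.3040, -0.5864] → [-0.0404, -0.1540, 0.4934, 0.6432, 0.7144, 0.2756]
J4: z=[-0.5408, 0.1690, 0.8240] o=[0.7439, 0.7088, -0.6346] → [0.0253, -0.2330, 0.0644, -0.5408, 0.1690, 0.8240]
J5: z=[-0.1042, 0.9586, -0.2651] o=[0.1513, 0.5460, -0.9902] → [0.5254, -0.0040, -0.2210, -0.1042, 0.9586, -0.2651]
q̇ = J⁺·V = [0.6480, -0.5060, -0.9200, 0.0760, 0.8000]

0.6480 -0.5060 -0.9200 0.0760 0.8000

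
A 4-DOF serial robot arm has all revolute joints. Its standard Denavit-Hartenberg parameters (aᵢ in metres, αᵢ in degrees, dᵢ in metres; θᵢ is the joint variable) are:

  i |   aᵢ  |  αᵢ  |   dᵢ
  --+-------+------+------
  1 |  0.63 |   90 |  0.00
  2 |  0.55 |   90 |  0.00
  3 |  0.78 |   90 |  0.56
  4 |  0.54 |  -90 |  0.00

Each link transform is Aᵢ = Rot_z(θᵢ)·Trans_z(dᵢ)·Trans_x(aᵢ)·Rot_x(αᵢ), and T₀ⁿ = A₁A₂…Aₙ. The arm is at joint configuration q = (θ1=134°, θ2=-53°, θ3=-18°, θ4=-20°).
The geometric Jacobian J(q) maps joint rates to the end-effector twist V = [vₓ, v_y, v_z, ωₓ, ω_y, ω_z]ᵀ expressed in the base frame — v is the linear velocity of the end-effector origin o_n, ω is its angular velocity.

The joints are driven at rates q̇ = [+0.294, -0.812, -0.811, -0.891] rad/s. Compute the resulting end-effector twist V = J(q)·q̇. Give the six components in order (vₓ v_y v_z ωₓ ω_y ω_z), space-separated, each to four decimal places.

-0.0159 -1.9315 0.0310 -0.5396 0.6097 0.5622

o_n = [-1.2574, 0.7294, -1.6430]
J₁: ẑ×o_n = [-0.7294, -1.2574, 0.0000], ω = ẑ
J2: z=[0.7193, 0.6947, 0.0000] o=[-0.4376, 0.4532, 0.0000] → [-1.1413, 1.1819, 0.7681, 0.7193, 0.6947, 0.0000]
J3: z=[0.5548, -0.5745, -0.6018] o=[-0.6676, 0.6913, -0.4392] → [0.7145, 1.0228, -0.3177, 0.5548, -0.5745, -0.6018]
J4: z=[-0.5549, -0.7944, 0.2468] o=[-0.8404, 0.5233, -1.3687] → [0.1670, -0.2551, -0.4457, -0.5549, -0.7944, 0.2468]
V = J·q̇ = [-0.0159, -1.9315, 0.0310, -0.5396, 0.6097, 0.5622]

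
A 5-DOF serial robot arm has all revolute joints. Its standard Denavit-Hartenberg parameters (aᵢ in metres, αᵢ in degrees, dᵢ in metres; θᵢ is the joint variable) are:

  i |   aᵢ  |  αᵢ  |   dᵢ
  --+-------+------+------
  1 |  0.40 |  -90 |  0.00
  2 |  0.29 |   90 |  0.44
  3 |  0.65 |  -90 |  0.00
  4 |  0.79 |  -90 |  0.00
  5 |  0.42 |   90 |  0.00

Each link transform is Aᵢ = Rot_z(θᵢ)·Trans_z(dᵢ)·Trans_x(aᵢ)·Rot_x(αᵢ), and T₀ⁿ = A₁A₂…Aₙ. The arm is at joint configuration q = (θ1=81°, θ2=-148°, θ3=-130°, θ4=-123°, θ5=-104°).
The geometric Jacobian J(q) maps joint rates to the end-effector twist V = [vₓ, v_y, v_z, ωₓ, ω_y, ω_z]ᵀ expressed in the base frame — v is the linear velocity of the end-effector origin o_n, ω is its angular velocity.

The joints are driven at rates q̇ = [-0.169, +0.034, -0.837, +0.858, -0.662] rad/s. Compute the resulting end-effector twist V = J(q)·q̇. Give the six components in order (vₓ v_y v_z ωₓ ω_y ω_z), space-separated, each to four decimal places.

0.6146 0.5752 -0.5140 0.0558 -0.2371 1.3840

o_n = [-0.0094, -0.2685, -0.2642]
J₁: ẑ×o_n = [0.2685, -0.0094, 0.0000], ω = ẑ
J2: z=[-0.9877, 0.1564, 0.0000] o=[0.0626, 0.3951, 0.0000] → [-0.0413, -0.2609, 0.6667, -0.9877, 0.1564, 0.0000]
J3: z=[-0.0829, -0.5234, -0.8480] o=[-0.4105, 0.2210, 0.1537] → [-0.1964, -0.3747, 0.2505, -0.0829, -0.5234, -0.8480]
J4: z=[0.5332, -0.7422, 0.4059] o=[0.1367, 0.4931, -0.0677] → [0.4550, 0.0454, -0.5146, 0.5332, -0.7422, 0.4059]
J5: z=[0.6609, 0.0660, -0.7476] o=[-0.2804, -0.0338, -0.4830] → [-0.1610, -0.3472, -0.1730, 0.6609, 0.0660, -0.7476]
V = J·q̇ = [0.6146, 0.5752, -0.5140, 0.0558, -0.2371, 1.3840]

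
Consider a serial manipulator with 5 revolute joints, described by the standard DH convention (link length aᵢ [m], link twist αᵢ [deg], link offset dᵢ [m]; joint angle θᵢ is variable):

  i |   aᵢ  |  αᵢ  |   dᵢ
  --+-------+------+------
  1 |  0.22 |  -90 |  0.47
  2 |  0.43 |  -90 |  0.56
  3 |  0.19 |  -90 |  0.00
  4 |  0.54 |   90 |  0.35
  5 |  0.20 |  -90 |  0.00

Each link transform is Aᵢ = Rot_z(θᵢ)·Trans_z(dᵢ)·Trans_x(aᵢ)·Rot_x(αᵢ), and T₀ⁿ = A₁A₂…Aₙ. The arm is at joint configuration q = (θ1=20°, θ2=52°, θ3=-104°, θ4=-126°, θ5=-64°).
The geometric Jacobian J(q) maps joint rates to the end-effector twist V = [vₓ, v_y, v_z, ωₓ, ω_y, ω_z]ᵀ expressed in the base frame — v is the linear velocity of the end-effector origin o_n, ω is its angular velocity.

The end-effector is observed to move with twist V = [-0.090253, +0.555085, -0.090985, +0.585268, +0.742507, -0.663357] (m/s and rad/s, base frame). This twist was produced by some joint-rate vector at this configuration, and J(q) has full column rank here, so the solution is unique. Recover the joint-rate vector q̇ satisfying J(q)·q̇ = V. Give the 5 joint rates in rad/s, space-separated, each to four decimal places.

o_n = [0.0539, 0.4746, -0.3458]
J₁: ẑ×o_n = [-0.4746, 0.0539, 0.0000], ω = ẑ
J2: z=[-0.3420, 0.9397, 0.0000] o=[0.2067, 0.0752, 0.4700] → [-0.7666, -0.2790, 0.0071, -0.3420, 0.9397, 0.0000]
J3: z=[-0.7405, -0.2695, -0.6157] o=[0.2640, 0.6920, 0.1312] → [-0.0053, -0.2238, 0.1044, -0.7405, -0.2695, -0.6157]
J4: z=[0.4786, 0.4316, -0.7646] o=[0.1743, 0.8556, 0.1674] → [-0.5128, 0.3377, -0.1303, 0.4786, 0.4316, -0.7646]
J5: z=[0.8170, -0.5380, 0.2076] o=[0.1681, 0.6157, -0.4297] → [-0.0159, -0.0923, -0.1767, 0.8170, -0.5380, 0.2076]
q̇ = J⁺·V = [-0.4010, -0.1810, -0.8270, 0.8450, -0.6040]

-0.4010 -0.1810 -0.8270 0.8450 -0.6040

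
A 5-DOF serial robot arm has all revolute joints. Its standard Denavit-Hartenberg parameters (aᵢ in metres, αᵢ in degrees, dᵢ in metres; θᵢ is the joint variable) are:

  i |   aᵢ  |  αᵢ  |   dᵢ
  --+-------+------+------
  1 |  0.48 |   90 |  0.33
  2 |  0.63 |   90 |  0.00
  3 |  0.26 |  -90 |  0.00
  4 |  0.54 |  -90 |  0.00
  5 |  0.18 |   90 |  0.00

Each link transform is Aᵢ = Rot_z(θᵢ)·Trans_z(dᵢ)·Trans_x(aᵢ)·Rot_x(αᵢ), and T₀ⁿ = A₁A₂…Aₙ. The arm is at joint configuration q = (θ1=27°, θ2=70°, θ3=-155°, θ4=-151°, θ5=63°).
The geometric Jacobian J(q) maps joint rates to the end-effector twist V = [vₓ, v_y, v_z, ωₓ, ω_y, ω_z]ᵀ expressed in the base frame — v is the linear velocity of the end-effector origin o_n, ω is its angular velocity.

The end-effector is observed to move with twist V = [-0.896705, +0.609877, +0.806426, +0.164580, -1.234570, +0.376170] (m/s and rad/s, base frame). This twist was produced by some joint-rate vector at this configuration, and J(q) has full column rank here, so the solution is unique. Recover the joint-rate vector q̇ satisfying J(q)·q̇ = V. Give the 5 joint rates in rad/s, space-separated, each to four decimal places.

0.8630 0.6530 -0.8040 -0.7260 0.6650

o_n = [1.0502, 0.2374, 0.9969]
J₁: ẑ×o_n = [-0.2374, 1.0502, 0.0000], ω = ẑ
J2: z=[0.4540, -0.8910, 0.0000] o=[0.4277, 0.2179, 0.3300] → [-0.5942, -0.3028, 0.5635, 0.4540, -0.8910, 0.0000]
J3: z=[0.8373, 0.4266, -0.3420] o=[0.6197, 0.3157, 0.9220] → [0.0051, -0.2099, -0.2493, 0.8373, 0.4266, -0.3420]
J4: z=[-0.2827, 0.8731, 0.3971] o=[0.4980, 0.3771, 0.7006] → [0.3142, 0.3031, -0.4427, -0.2827, 0.8731, 0.3971]
J5: z=[0.5054, 0.4875, -0.7120] o=[0.9382, 0.3774, 1.0133] → [-0.1077, -0.0714, -0.1253, 0.5054, 0.4875, -0.7120]
q̇ = J⁺·V = [0.8630, 0.6530, -0.8040, -0.7260, 0.6650]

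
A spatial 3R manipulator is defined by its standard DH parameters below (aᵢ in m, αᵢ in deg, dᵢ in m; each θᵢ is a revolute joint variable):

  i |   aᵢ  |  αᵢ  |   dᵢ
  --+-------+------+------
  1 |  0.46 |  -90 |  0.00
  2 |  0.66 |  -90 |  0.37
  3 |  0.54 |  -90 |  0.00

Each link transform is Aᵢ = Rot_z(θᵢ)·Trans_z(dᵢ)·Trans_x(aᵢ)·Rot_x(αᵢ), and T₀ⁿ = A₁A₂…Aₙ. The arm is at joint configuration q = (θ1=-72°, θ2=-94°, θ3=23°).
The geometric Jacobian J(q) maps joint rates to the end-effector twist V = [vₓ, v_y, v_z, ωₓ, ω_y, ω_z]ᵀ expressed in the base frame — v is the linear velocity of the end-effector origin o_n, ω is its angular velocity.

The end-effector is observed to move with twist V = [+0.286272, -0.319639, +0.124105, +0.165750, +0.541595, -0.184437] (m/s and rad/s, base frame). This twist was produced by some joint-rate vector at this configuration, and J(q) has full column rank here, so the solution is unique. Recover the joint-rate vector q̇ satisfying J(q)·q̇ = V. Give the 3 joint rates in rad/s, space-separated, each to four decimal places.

o_n = [0.2684, -0.3116, 1.1543]
J₁: ẑ×o_n = [0.3116, 0.2684, -0.0000], ω = ẑ
J2: z=[0.9511, 0.3090, 0.0000] o=[0.1421, -0.4375, 0.0000] → [0.3567, -1.0978, 0.0807, 0.9511, 0.3090, 0.0000]
J3: z=[0.3083, -0.9487, 0.0698] o=[0.4798, -0.2794, 0.6584] → [-0.4682, -0.1676, -0.2105, 0.3083, -0.9487, 0.0698]
q̇ = J⁺·V = [-0.1520, 0.3250, -0.4650]

-0.1520 0.3250 -0.4650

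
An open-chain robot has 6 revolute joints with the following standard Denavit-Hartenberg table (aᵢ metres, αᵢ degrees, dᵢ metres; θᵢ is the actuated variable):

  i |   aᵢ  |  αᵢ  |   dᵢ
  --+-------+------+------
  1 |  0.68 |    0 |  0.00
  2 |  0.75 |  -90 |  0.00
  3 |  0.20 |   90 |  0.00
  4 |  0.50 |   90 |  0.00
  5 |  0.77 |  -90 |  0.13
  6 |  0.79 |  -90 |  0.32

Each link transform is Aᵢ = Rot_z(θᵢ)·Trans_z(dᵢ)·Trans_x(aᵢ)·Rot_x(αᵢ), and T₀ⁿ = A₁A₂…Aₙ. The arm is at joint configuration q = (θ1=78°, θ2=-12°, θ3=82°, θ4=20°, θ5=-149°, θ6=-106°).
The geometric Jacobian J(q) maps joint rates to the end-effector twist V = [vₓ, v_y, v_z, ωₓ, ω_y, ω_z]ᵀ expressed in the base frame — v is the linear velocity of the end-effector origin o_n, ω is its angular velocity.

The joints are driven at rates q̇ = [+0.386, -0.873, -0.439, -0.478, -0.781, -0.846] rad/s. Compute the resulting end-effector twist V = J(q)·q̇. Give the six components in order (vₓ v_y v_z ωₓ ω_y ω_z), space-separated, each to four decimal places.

0.0849 0.4253 0.1991 -0.0720 0.1969 0.2174

o_n = [0.9638, 0.6185, -0.7552]
J₁: ẑ×o_n = [-0.6185, 0.9638, 0.0000], ω = ẑ
J2: z=[0.0000, 0.0000, 1.0000] o=[0.1414, 0.6651, 0.0000] → [0.0466, 0.8224, -0.0000, 0.0000, 0.0000, 1.0000]
J3: z=[-0.9135, 0.4067, 0.0000] o=[0.4464, 1.3503, 0.0000] → [-0.3072, -0.6899, 0.4581, -0.9135, 0.4067, 0.0000]
J4: z=[0.4028, 0.9047, 0.1392] o=[0.4578, 1.3757, -0.1981] → [-0.3986, 0.2948, -0.7628, 0.4028, 0.9047, 0.1392]
J5: z=[0.8778, -0.3387, -0.3387] o=[0.3281, 1.5050, -0.6633] → [-0.2691, -0.1347, -0.5629, 0.8778, -0.3387, -0.3387]
J6: z=[-0.4788, -0.6423, -0.5986] o=[0.4536, 0.9315, -0.1484] → [0.2024, -0.5959, 0.4775, -0.4788, -0.6423, -0.5986]
V = J·q̇ = [0.0849, 0.4253, 0.1991, -0.0720, 0.1969, 0.2174]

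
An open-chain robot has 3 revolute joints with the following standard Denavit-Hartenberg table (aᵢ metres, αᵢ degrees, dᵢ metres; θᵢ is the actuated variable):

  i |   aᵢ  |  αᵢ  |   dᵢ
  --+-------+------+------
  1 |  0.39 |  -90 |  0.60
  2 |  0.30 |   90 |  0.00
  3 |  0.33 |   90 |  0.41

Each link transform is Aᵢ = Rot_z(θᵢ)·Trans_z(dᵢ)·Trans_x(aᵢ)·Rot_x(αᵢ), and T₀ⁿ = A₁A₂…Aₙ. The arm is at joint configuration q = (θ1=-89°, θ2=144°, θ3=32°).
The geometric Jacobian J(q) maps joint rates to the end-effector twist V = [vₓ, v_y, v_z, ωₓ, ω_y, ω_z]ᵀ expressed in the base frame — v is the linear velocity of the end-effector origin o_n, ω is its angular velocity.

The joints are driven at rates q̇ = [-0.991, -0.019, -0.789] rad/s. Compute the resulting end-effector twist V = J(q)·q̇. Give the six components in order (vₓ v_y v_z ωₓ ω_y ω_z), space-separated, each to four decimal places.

o_n = [0.1777, -0.1588, -0.0725]
J₁: ẑ×o_n = [0.1588, 0.1777, -0.0000], ω = ẑ
J2: z=[0.9998, 0.0175, 0.0000] o=[0.0068, -0.3899, 0.6000] → [-0.0117, 0.6724, 0.2281, 0.9998, 0.0175, 0.0000]
J3: z=[0.0103, -0.5877, -0.8090] o=[0.0026, -0.1473, 0.4237] → [0.2823, -0.1366, 0.1028, 0.0103, -0.5877, -0.8090]
V = J·q̇ = [-0.3799, -0.0811, -0.0854, -0.0271, 0.4634, -0.3527]

-0.3799 -0.0811 -0.0854 -0.0271 0.4634 -0.3527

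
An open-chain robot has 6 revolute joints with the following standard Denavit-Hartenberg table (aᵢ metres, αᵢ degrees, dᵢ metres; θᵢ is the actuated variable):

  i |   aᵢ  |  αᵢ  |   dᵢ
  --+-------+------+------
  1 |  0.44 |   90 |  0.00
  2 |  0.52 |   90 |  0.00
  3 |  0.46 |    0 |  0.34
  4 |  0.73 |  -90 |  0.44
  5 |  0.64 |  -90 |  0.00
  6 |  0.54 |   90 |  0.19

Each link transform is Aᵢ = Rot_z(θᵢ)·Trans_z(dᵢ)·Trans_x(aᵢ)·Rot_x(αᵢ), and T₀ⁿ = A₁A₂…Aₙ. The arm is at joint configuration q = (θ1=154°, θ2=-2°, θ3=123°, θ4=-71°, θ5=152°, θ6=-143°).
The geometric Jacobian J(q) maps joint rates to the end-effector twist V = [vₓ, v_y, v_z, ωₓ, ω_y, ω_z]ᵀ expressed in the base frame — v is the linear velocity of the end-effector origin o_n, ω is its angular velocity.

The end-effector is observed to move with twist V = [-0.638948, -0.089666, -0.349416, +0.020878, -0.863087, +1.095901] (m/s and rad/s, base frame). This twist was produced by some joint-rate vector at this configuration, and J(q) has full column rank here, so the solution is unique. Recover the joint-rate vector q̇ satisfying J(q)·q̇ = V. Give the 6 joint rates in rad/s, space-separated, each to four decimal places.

o_n = [-0.2188, 1.1588, -0.8595]
J₁: ẑ×o_n = [-1.1588, -0.2188, 0.0000], ω = ẑ
J2: z=[0.4384, 0.8988, 0.0000] o=[-0.3955, 0.1929, 0.0000] → [-0.7725, 0.3768, 0.2646, 0.4384, 0.8988, 0.0000]
J3: z=[0.0314, -0.0153, -0.9994] o=[-0.8626, 0.4207, -0.0181] → [0.7505, -0.6170, 0.0330, 0.0314, -0.0153, -0.9994]
J4: z=[0.0314, -0.0153, -0.9994] o=[-0.4577, 0.6525, -0.3492] → [0.5138, -0.2228, 0.0195, 0.0314, -0.0153, -0.9994]
J5: z=[0.9777, 0.2081, 0.0275] o=[-0.5955, 1.3597, -0.8046] → [-0.0059, 0.0640, -0.2748, 0.9777, 0.2081, 0.0275]
J6: z=[0.1251, -0.4726, -0.8723] o=[-0.4876, 0.8116, -0.4922] → [0.4764, -0.1885, 0.1705, 0.1251, -0.4726, -0.8723]
q̇ = J⁺·V = [0.8990, -0.9450, -0.9970, 0.6110, 0.4280, 0.2300]

0.8990 -0.9450 -0.9970 0.6110 0.4280 0.2300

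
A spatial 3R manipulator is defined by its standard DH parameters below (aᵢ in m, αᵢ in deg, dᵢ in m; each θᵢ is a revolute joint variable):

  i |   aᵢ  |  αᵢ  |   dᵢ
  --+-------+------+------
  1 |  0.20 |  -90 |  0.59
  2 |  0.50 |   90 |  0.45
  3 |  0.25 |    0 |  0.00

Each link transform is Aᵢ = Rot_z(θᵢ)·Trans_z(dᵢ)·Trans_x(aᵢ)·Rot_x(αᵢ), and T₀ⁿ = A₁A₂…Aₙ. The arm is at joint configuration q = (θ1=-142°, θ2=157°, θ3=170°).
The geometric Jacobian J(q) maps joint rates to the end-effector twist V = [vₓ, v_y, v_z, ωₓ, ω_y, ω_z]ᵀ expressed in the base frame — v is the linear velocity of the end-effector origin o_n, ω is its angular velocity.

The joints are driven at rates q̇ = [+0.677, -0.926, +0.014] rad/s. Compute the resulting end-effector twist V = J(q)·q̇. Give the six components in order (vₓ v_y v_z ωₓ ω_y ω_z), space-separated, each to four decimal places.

0.1743 0.1694 -0.2161 -0.5744 0.7263 0.6641

o_n = [0.3303, -0.3681, 0.4908]
J₁: ẑ×o_n = [0.3681, 0.3303, -0.0000], ω = ẑ
J2: z=[0.6157, -0.7880, 0.0000] o=[-0.1576, -0.1231, 0.5900] → [0.0781, 0.0611, 0.2336, 0.6157, -0.7880, 0.0000]
J3: z=[-0.3079, -0.2406, -0.9205] o=[0.4821, -0.1944, 0.3946] → [-0.1831, 0.1694, 0.0170, -0.3079, -0.2406, -0.9205]
V = J·q̇ = [0.1743, 0.1694, -0.2161, -0.5744, 0.7263, 0.6641]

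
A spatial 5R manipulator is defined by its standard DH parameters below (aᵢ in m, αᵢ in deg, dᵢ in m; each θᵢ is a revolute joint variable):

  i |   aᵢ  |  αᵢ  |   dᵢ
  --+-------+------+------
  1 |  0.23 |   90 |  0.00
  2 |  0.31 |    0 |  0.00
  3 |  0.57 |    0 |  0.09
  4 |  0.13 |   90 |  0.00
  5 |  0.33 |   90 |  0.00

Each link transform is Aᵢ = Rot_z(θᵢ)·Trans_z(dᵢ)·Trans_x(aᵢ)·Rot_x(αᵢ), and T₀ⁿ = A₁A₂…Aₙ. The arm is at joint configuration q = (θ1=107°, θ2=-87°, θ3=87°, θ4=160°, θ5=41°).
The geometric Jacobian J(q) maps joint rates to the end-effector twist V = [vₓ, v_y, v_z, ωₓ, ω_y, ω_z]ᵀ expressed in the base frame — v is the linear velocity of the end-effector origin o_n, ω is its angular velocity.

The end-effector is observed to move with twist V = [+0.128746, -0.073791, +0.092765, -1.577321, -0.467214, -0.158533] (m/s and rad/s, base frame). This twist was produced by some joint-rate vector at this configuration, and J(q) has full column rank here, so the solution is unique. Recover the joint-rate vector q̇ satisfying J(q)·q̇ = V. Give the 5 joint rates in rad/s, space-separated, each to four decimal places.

-0.1980 -0.8700 0.0350 -0.8100 0.0420

o_n = [0.1586, 0.5295, -0.1799]
J₁: ẑ×o_n = [-0.5295, 0.1586, 0.0000], ω = ẑ
J2: z=[0.9563, 0.2924, 0.0000] o=[-0.0672, 0.2200, 0.0000] → [-0.0526, 0.1721, 0.2300, 0.9563, 0.2924, 0.0000]
J3: z=[0.9563, 0.2924, 0.0000] o=[-0.0720, 0.2355, -0.3096] → [0.0379, -0.1240, 0.2138, 0.9563, 0.2924, 0.0000]
J4: z=[0.9563, 0.2924, 0.0000] o=[-0.1526, 0.8069, -0.3096] → [0.0379, -0.1240, -0.3562, 0.9563, 0.2924, 0.0000]
J5: z=[-0.1000, 0.3271, 0.9397] o=[-0.1169, 0.6901, -0.2651] → [0.1787, 0.2674, -0.0740, -0.1000, 0.3271, 0.9397]
q̇ = J⁺·V = [-0.1980, -0.8700, 0.0350, -0.8100, 0.0420]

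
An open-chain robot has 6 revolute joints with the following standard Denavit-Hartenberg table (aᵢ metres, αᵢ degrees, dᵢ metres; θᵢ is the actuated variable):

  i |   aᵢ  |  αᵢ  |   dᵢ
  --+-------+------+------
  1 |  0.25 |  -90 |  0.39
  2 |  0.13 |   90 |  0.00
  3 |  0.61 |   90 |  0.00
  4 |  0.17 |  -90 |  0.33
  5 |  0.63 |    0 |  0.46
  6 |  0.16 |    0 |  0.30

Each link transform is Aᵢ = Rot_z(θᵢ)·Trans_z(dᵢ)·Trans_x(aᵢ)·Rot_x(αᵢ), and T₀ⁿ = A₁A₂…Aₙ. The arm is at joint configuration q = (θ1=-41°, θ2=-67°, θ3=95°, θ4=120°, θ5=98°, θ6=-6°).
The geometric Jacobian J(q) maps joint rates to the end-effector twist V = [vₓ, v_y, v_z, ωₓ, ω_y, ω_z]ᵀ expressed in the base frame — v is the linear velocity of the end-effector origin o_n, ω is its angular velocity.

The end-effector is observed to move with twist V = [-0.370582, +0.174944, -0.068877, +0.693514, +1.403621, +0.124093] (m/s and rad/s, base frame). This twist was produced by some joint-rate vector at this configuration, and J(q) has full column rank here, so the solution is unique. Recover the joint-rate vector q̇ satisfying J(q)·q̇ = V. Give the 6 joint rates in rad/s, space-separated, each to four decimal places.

o_n = [0.2312, -0.3677, -0.0220]
J₁: ẑ×o_n = [0.3677, 0.2312, -0.0000], ω = ẑ
J2: z=[0.6561, 0.7547, 0.0000] o=[0.1887, -0.1640, 0.3900] → [-0.3109, 0.2703, -0.1657, 0.6561, 0.7547, 0.0000]
J3: z=[-0.6947, 0.6039, 0.3907] o=[0.2270, -0.1973, 0.5097] → [-0.2545, -0.3677, 0.1158, -0.6947, 0.6039, 0.3907]
J4: z=[0.3509, -0.1896, 0.9170] o=[0.6100, 0.2749, 0.4607] → [0.6808, -0.1779, -0.2973, 0.3509, -0.1896, 0.9170]
J5: z=[-0.1964, -0.9724, -0.1259] o=[0.5702, 0.2354, 0.8277] → [0.7503, -0.1242, -0.2111, -0.1964, -0.9724, -0.1259]
J6: z=[-0.1964, -0.9724, -0.1259] o=[0.3412, -0.1055, 0.1645] → [0.1484, -0.0228, -0.0554, -0.1964, -0.9724, -0.1259]
q̇ = J⁺·V = [-0.1130, 0.6160, -0.0550, 0.1410, -0.1580, -0.8690]

-0.1130 0.6160 -0.0550 0.1410 -0.1580 -0.8690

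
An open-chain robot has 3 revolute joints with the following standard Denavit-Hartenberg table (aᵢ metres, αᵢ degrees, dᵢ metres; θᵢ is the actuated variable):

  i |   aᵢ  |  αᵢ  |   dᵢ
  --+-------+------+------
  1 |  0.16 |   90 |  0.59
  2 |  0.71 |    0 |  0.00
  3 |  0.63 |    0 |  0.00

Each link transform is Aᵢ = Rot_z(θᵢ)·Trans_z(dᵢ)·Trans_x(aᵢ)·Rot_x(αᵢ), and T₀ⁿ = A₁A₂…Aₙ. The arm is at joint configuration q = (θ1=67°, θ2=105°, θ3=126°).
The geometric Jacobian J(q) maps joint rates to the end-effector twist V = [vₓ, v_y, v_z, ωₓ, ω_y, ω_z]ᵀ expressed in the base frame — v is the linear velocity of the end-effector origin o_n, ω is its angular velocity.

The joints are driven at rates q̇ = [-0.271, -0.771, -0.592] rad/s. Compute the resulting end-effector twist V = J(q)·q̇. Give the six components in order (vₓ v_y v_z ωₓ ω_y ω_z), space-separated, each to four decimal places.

o_n = [-0.1642, -0.3868, 0.7862]
J₁: ẑ×o_n = [0.3868, -0.1642, 0.0000], ω = ẑ
J2: z=[0.9205, -0.3907, 0.0000] o=[0.0625, 0.1473, 0.5900] → [-0.0767, -0.1806, -0.5802, 0.9205, -0.3907, 0.0000]
J3: z=[0.9205, -0.3907, 0.0000] o=[-0.0093, -0.0219, 1.2758] → [0.1913, 0.4507, -0.3965, 0.9205, -0.3907, 0.0000]
V = J·q̇ = [-0.1590, -0.0831, 0.6821, -1.2546, 0.5326, -0.2710]

-0.1590 -0.0831 0.6821 -1.2546 0.5326 -0.2710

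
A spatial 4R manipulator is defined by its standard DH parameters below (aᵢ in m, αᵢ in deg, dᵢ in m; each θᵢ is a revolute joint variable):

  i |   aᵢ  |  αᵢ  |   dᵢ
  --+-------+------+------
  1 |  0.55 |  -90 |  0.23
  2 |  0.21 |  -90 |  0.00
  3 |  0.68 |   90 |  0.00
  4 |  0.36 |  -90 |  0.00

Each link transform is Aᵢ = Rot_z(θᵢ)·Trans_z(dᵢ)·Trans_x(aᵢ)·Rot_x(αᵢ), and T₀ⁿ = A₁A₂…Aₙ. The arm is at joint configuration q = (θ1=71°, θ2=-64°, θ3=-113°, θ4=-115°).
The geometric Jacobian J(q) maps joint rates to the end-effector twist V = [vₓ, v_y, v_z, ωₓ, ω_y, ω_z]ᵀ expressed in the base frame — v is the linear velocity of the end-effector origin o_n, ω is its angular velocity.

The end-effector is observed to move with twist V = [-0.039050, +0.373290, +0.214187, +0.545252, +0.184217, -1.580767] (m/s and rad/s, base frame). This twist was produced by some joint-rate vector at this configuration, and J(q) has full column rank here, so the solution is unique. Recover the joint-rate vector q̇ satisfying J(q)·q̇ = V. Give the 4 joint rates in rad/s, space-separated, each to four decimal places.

o_n = [-0.3753, 0.4025, 0.3764]
J₁: ẑ×o_n = [-0.4025, -0.3753, 0.0000], ω = ẑ
J2: z=[-0.9455, 0.3256, 0.0000] o=[0.1791, 0.5200, 0.2300] → [0.0477, 0.1384, 0.2916, -0.9455, 0.3256, 0.0000]
J3: z=[0.2926, 0.8498, -0.4384] o=[0.2090, 0.6071, 0.4187] → [-0.1257, 0.2685, 0.4367, 0.2926, 0.8498, -0.4384]
J4: z=[0.2381, -0.5087, -0.8273] o=[-0.4207, 0.7007, 0.1799] → [-0.3467, -0.0844, -0.0479, 0.2381, -0.5087, -0.8273]
q̇ = J⁺·V = [-0.7210, -0.1930, 0.6930, 0.6720]

-0.7210 -0.1930 0.6930 0.6720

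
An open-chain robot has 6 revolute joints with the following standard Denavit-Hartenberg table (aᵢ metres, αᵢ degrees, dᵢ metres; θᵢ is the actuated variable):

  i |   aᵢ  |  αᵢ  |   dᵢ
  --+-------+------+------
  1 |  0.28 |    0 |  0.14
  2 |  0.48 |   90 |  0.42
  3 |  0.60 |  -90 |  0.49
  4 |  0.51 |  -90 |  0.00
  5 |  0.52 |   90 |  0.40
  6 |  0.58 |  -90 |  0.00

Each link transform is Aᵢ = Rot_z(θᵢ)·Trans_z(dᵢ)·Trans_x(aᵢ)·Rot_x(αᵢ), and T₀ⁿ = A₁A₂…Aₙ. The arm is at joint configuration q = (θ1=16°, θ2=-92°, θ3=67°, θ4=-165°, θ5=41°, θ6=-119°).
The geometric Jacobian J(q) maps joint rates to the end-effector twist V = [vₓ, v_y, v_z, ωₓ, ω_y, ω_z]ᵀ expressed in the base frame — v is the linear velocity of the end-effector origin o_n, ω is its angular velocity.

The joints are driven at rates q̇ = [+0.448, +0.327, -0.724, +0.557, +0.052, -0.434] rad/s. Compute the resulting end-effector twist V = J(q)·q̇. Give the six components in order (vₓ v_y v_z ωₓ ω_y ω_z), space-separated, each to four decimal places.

o_n = [-0.1370, -0.6294, 0.4118]
J₁: ẑ×o_n = [0.6294, -0.1370, 0.0000], ω = ẑ
J2: z=[0.0000, 0.0000, 1.0000] o=[0.2692, 0.0772, 0.1400] → [0.7065, -0.4062, 0.0000, 0.0000, 0.0000, 1.0000]
J3: z=[-0.9703, -0.2419, 0.0000] o=[0.3853, -0.3886, 0.5600] → [0.0358, -0.1438, 0.1073, -0.9703, -0.2419, 0.0000]
J4: z=[-0.2227, 0.8932, 0.3907] o=[-0.0335, -0.7346, 1.1123] → [-0.6668, -0.1965, 0.0691, -0.2227, 0.8932, 0.3907]
J5: z=[-0.9128, -0.3318, 0.2382] o=[-0.2081, -0.5797, 0.6588] → [0.0938, -0.2085, 0.0689, -0.9128, -0.3318, 0.2382]
J6: z=[-0.3927, 0.8733, -0.2884] o=[-0.6316, -0.8980, 0.2719] → [0.1997, -0.0877, -0.5374, -0.3927, 0.8733, -0.2884]
V = J·q̇ = [0.0339, -0.1723, 0.1976, 0.7014, 0.2764, 1.1302]

0.0339 -0.1723 0.1976 0.7014 0.2764 1.1302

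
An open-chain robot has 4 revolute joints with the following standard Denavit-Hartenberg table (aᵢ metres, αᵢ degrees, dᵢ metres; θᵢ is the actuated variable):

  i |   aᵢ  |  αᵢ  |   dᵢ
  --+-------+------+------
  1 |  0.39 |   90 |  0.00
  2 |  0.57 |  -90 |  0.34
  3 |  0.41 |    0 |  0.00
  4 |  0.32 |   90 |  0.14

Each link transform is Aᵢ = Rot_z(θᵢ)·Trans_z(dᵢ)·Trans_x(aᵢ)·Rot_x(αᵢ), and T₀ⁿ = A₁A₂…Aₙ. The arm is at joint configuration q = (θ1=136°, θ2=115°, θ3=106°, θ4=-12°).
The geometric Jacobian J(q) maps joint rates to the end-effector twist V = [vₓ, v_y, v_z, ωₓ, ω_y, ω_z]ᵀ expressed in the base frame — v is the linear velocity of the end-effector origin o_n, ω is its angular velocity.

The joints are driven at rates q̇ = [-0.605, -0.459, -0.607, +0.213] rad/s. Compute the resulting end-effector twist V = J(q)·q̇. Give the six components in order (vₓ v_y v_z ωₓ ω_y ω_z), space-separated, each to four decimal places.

o_n = [-0.3165, -0.2134, 0.3348]
J₁: ẑ×o_n = [0.2134, -0.3165, 0.0000], ω = ẑ
J2: z=[0.6947, 0.7193, 0.0000] o=[-0.2805, 0.2709, 0.0000] → [0.2408, -0.2326, -0.3106, 0.6947, 0.7193, 0.0000]
J3: z=[0.6519, -0.6296, -0.4226] o=[0.1289, 0.3482, 0.5166] → [-0.1228, 0.3068, -0.6465, 0.6519, -0.6296, -0.4226]
J4: z=[0.6519, -0.6296, -0.4226] o=[-0.1792, 0.0978, 0.4142] → [-0.0815, 0.1098, -0.2893, 0.6519, -0.6296, -0.4226]
V = J·q̇ = [-0.1824, 0.1354, 0.4734, -0.5757, -0.0821, -0.4385]

-0.1824 0.1354 0.4734 -0.5757 -0.0821 -0.4385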